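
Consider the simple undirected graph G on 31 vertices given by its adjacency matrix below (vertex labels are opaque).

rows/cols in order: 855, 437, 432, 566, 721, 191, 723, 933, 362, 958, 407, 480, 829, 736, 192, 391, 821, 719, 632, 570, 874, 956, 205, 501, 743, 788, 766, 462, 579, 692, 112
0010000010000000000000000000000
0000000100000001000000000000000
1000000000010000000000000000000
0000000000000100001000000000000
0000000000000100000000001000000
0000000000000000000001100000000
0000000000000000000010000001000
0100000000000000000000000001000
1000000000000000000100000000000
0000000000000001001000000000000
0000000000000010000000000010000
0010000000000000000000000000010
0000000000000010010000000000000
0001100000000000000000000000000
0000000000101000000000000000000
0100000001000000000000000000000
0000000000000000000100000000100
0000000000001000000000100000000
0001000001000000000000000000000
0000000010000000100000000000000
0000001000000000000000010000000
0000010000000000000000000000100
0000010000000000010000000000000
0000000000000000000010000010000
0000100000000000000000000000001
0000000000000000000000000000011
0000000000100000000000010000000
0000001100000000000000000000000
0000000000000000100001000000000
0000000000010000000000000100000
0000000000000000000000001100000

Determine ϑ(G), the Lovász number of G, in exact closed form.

31*cos(pi/31)/(cos(pi/31) + 1)

deg(192) = 2; N(192) = {407, 829}.
Vertex 719 has 2 neighbors: 829, 205.
N(821) = {570, 579}, |N(821)| = 2.
Vertex 788 has 2 neighbors: 692, 112.
Every vertex has degree 2 (N=31); connected 2-regular on 31 ⇒ C_{31}.
Distinct eigenvalues (to 5 d.p.): [2.0, 1.95906, 1.83792, 1.64153, 1.37793, 1.05793, 0.69461, 0.30286, -0.1013, -0.50131, -0.88079, -1.22421, -1.51752, -1.74869, -1.90828, -1.98974].
λ_max=2, λ_min=-2*cos(pi/31); ϑ = −31·λ_min/(λ_max−λ_min) = 31*cos(pi/31)/(cos(pi/31) + 1).
ϑ(G) ≈ 15.4601.
Sandwich: α(G)=15 ≤ ϑ(G)=31*cos(pi/31)/(cos(pi/31) + 1) ≤ χ(Ḡ)=16 (both strict).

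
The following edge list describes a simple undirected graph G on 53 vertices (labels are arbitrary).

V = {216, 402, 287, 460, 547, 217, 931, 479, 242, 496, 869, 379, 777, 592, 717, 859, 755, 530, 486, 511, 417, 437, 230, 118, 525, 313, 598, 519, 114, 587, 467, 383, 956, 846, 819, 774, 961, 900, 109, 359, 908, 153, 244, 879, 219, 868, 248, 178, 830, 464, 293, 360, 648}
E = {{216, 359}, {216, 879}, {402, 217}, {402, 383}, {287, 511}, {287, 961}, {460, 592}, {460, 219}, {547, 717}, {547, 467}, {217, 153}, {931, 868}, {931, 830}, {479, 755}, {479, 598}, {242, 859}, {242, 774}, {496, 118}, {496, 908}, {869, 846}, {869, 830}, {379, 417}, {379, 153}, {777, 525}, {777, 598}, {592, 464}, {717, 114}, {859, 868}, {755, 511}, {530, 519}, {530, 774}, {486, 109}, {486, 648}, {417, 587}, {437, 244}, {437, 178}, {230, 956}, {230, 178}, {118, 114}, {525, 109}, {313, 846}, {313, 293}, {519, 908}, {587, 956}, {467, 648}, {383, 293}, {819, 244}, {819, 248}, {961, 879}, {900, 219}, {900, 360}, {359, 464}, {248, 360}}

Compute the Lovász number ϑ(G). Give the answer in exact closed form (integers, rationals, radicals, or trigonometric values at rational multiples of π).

N(359) = {216, 464}, |N(359)| = 2.
Vertex 511 has 2 neighbors: 287, 755.
N(217) = {402, 153}, |N(217)| = 2.
Vertex 293 has 2 neighbors: 313, 383.
Regular of degree 2 on 53 vertices: a single 53-cycle (edge-transitive).
The 27 distinct eigenvalues: [2.0, 1.985962, 1.944046, 1.874839, 1.779314, 1.658811, 1.515022, 1.349966, 1.165959, 0.965584, 0.751655, 0.527174, 0.295293, 0.059267, -0.177592, -0.411957, -0.64054, -0.86013, -1.067647, -1.260176, -1.435015, -1.589709, -1.722087, -1.830291, -1.912802, -1.968461, -1.996487].
λ_max=2, λ_min=-2*cos(pi/53); ϑ = −53·λ_min/(λ_max−λ_min) = 53*cos(pi/53)/(cos(pi/53) + 1).
≈ 26.476708993 (to 9 d.p.).
Sandwich: α(G)=26 ≤ ϑ(G)=53*cos(pi/53)/(cos(pi/53) + 1) ≤ χ(Ḡ)=27 (both strict).

53*cos(pi/53)/(cos(pi/53) + 1)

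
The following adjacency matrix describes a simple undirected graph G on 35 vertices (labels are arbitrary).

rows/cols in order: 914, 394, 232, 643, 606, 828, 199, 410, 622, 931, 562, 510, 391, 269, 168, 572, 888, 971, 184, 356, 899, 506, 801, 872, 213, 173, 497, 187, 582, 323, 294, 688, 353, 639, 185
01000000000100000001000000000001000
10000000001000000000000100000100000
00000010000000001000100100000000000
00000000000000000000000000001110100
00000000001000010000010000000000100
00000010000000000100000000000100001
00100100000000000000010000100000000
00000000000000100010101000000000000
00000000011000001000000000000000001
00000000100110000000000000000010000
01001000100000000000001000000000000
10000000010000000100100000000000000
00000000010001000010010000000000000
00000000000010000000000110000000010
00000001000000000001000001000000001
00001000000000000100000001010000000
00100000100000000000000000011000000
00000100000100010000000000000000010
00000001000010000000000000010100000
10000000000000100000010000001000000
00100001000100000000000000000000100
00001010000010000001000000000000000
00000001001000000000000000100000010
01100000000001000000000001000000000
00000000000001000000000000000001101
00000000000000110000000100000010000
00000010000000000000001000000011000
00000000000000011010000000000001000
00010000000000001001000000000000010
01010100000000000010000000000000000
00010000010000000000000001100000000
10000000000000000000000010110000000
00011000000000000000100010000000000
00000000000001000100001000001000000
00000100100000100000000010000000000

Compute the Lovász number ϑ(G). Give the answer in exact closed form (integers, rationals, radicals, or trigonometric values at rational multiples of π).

deg(888) = 4; N(888) = {232, 622, 187, 582}.
Vertex 606 has 4 neighbors: 562, 572, 506, 353.
Vertex 410 has 4 neighbors: 168, 184, 899, 801.
N(394) = {914, 562, 872, 323}, |N(394)| = 4.
35-vertex 4-regular graph: this is K(7,3), the Kneser graph.
A has 4 distinct eigenvalues ≈ [4.0, 2.0, -1.0, -3.0].
Lovász: ϑ = −35(-3)/(4+-1*(-3)) = 15.
Numerically 15.000000000.

15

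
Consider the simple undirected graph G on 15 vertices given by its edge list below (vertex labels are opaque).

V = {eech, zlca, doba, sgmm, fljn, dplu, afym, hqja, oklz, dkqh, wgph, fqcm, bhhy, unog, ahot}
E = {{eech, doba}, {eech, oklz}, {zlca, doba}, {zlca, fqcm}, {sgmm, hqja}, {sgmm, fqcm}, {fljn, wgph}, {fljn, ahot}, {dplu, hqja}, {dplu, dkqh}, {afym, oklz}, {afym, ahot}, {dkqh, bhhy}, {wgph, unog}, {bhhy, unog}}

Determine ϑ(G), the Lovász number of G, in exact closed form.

Vertex bhhy has 2 neighbors: dkqh, unog.
Vertex fljn has 2 neighbors: wgph, ahot.
N(ahot) = {fljn, afym}, |N(ahot)| = 2.
Vertex fqcm has 2 neighbors: zlca, sgmm.
2-regular, N=15; this is C_{15}, the 15-cycle.
A has 8 distinct eigenvalues ≈ [2.0, 1.827091, 1.338261, 0.618034, -0.209057, -1.0, -1.618034, -1.956295].
ϑ = −N·λ_min/(λ_max−λ_min) = −15·(-2*cos(pi/15))/(2−(-2*cos(pi/15))) = 15*cos(pi/15)/(cos(pi/15) + 1).
≈ 7.4171482 (to 7 d.p.).
Check 7 ≤ 15*cos(pi/15)/(cos(pi/15) + 1) ≤ 8: both strict.

15*cos(pi/15)/(cos(pi/15) + 1)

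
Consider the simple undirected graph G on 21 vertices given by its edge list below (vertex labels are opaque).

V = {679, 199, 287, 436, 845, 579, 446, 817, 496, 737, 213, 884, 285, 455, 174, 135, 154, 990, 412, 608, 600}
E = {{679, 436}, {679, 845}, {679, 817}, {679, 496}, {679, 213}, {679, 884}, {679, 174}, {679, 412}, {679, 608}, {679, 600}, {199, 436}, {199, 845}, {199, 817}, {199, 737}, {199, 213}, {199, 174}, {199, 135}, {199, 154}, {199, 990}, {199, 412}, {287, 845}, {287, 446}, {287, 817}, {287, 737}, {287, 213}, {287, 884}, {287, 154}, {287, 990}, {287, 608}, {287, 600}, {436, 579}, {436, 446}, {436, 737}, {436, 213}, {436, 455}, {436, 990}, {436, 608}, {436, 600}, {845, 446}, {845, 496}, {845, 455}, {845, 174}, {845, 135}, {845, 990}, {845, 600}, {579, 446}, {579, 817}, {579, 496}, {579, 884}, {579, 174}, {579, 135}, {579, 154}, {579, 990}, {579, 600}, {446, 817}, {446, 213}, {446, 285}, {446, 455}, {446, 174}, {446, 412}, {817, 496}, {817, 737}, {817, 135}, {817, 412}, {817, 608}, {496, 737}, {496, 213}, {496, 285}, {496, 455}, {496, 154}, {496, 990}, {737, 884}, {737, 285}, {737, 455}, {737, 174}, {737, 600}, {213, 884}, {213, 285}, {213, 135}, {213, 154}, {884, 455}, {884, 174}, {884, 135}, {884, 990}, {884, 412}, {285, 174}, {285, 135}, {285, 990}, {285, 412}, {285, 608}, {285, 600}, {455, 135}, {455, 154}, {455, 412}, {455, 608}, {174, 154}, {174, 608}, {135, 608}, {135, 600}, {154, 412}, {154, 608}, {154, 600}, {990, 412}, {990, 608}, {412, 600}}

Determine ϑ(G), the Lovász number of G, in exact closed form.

6

Vertex 446 has 10 neighbors: 287, 436, 845, 579, 817, 213, 285, 455, 174, 412.
N(600) = {679, 287, 436, 845, 579, 737, 285, 135, 154, 412}, |N(600)| = 10.
N(199) = {436, 845, 817, 737, 213, 174, 135, 154, 990, 412}, |N(199)| = 10.
deg(287) = 10; N(287) = {845, 446, 817, 737, 213, 884, 154, 990, 608, 600}.
Every vertex has degree 10 (N=21); this is K(7,2), the Kneser graph.
A has 3 distinct eigenvalues ≈ [10.0, 1.0, -4.0].
Lovász (edge-transitive): ϑ = −21·(-4)/((10)−(-4)) = 6.
≈ 6.0000000 (to 7 d.p.).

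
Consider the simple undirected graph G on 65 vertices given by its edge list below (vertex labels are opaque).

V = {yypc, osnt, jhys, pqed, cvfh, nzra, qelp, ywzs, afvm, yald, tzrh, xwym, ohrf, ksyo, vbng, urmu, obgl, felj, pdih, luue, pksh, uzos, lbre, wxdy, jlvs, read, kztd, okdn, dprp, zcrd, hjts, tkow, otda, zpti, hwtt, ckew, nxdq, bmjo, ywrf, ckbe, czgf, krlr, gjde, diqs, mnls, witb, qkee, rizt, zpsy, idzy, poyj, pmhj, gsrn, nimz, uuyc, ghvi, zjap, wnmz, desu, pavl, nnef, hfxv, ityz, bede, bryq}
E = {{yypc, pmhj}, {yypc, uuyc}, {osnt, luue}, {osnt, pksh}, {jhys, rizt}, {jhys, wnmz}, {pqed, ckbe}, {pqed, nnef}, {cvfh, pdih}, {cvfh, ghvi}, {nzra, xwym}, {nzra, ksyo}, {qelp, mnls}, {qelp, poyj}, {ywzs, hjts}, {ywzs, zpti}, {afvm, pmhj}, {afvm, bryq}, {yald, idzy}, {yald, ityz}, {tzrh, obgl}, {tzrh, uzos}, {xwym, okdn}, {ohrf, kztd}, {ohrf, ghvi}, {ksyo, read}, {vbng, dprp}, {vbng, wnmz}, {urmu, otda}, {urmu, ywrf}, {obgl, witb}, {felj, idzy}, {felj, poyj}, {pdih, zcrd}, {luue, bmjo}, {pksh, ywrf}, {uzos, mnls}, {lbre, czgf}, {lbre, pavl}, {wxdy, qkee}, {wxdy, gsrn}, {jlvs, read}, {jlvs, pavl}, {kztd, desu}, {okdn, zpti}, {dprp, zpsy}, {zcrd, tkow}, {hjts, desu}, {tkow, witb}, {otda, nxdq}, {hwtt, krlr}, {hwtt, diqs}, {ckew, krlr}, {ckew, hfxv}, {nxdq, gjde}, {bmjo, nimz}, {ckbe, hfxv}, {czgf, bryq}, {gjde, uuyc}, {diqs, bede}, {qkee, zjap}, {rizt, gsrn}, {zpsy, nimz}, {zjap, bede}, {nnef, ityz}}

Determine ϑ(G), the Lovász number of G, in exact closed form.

65*cos(pi/65)/(cos(pi/65) + 1)

Vertex bryq has 2 neighbors: afvm, czgf.
deg(tzrh) = 2; N(tzrh) = {obgl, uzos}.
deg(ksyo) = 2; N(ksyo) = {nzra, read}.
deg(bede) = 2; N(bede) = {diqs, zjap}.
G on 65 vertices is 2-regular; a single 65-cycle (edge-transitive).
The 33 distinct eigenvalues: [2.0, 1.990663, 1.96274, 1.916492, 1.852349, 1.770912, 1.67294, 1.559349, 1.431198, 1.289684, 1.136129, 0.971967, 0.798729, 0.618034, 0.431568, 0.241073, 0.048327, -0.14487, -0.336714, -0.525415, -0.70921, -0.886383, -1.05528, -1.214325, -1.362032, -1.497021, -1.618034, -1.723939, -1.813749, -1.886624, -1.941884, -1.979013, -1.997664].
With N=65: ϑ(G) = 65·(-(-1)*2*cos(pi/65))/(2−(-2*cos(pi/65))) = 65*cos(pi/65)/(cos(pi/65) + 1).
ϑ(G) ≈ 32.4810126.
Lovász sandwich 32 ≤ 65*cos(pi/65)/(cos(pi/65) + 1) ≤ 33: both strict.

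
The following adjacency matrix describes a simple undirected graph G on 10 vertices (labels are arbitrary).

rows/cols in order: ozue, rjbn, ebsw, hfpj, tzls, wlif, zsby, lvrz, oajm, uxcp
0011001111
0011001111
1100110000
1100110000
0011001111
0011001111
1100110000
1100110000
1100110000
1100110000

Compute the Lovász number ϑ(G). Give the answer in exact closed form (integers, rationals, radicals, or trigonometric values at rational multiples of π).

deg(lvrz) = 4; N(lvrz) = {ozue, rjbn, tzls, wlif}.
deg(rjbn) = 6; N(rjbn) = {ebsw, hfpj, zsby, lvrz, oajm, uxcp}.
deg(ebsw) = 4; N(ebsw) = {ozue, rjbn, tzls, wlif}.
Vertex tzls has 6 neighbors: ebsw, hfpj, zsby, lvrz, oajm, uxcp.
Complete multipartite on [6, 4]: sandwich collapses at ϑ=6.
ϑ(G) ≈ 6.0000.
Check 6 ≤ 6 ≤ 6: collapsed.

6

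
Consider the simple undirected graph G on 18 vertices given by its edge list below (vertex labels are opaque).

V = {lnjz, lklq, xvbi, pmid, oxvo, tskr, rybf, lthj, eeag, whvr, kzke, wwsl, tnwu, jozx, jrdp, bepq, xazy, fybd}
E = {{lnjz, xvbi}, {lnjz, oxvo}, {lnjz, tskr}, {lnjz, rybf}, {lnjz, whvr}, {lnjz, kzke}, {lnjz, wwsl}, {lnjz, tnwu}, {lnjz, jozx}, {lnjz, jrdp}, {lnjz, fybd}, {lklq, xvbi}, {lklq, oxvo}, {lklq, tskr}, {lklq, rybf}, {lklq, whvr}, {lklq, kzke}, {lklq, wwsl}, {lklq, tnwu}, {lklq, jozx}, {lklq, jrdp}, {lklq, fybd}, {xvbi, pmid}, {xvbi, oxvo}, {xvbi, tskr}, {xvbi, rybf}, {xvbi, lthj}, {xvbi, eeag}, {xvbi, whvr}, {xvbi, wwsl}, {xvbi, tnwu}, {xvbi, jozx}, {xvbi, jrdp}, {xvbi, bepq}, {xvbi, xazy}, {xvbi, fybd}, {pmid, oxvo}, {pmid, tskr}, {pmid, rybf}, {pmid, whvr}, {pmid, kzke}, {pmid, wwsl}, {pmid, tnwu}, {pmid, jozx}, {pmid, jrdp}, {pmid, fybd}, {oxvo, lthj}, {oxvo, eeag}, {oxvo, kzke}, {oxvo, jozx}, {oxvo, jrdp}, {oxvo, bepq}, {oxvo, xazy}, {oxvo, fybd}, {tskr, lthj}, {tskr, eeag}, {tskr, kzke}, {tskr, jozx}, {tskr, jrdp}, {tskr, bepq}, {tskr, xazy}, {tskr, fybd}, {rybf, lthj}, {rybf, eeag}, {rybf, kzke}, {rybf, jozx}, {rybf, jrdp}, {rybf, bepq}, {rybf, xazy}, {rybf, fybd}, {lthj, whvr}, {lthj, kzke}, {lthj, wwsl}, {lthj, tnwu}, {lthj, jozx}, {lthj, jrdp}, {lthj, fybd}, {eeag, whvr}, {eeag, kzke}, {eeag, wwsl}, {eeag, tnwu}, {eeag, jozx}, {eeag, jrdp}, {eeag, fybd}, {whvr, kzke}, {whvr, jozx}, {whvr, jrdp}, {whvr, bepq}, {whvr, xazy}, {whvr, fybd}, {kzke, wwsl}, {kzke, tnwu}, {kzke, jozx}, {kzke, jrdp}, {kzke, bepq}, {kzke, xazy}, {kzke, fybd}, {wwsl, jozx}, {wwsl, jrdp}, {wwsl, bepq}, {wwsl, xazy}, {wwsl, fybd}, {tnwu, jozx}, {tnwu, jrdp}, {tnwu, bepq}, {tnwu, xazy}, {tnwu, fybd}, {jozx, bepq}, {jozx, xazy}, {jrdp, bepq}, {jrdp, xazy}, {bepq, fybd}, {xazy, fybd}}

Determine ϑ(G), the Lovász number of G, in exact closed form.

Vertex lthj has 11 neighbors: xvbi, oxvo, tskr, rybf, whvr, kzke, wwsl, tnwu, jozx, jrdp, fybd.
N(bepq) = {xvbi, oxvo, tskr, rybf, whvr, kzke, wwsl, tnwu, jozx, jrdp, fybd}, |N(bepq)| = 11.
deg(fybd) = 15; N(fybd) = {lnjz, lklq, xvbi, pmid, oxvo, tskr, rybf, lthj, eeag, whvr, kzke, wwsl, tnwu, bepq, xazy}.
N(whvr) = {lnjz, lklq, xvbi, pmid, lthj, eeag, kzke, jozx, jrdp, bepq, xazy, fybd}, |N(whvr)| = 12.
G = K_{7,6,3,2}: α = 7 = χ(Ḡ), so ϑ = 7.
Numerically 7.0000.
Lovász sandwich 7 ≤ 7 ≤ 7: collapsed.

7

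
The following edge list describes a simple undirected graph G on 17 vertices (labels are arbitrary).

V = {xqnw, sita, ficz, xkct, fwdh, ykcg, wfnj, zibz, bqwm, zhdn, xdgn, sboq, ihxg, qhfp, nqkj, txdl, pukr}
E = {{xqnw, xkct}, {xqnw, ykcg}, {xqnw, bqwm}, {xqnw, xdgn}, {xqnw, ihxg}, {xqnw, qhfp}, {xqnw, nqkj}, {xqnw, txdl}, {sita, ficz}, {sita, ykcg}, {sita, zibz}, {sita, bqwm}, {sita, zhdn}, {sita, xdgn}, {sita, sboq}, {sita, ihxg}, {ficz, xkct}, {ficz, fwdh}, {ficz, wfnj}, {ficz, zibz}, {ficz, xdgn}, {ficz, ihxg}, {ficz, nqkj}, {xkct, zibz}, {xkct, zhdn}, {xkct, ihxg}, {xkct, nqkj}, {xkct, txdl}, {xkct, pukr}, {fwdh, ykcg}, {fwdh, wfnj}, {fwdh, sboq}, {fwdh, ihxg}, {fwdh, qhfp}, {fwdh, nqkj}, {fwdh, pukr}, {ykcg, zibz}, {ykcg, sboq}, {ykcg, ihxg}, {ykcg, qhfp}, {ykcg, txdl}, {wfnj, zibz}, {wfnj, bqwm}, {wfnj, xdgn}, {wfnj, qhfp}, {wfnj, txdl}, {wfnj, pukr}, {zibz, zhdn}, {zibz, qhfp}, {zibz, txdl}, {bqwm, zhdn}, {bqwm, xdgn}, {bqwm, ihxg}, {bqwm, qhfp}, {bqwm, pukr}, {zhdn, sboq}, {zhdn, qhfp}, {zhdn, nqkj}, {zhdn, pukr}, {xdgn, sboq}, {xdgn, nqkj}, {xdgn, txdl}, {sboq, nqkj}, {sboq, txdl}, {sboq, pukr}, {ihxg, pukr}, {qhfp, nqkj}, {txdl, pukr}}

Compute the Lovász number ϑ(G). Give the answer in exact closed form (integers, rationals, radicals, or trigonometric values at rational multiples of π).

sqrt(17)

N(txdl) = {xqnw, xkct, ykcg, wfnj, zibz, xdgn, sboq, pukr}, |N(txdl)| = 8.
N(pukr) = {xkct, fwdh, wfnj, bqwm, zhdn, sboq, ihxg, txdl}, |N(pukr)| = 8.
deg(sita) = 8; N(sita) = {ficz, ykcg, zibz, bqwm, zhdn, xdgn, sboq, ihxg}.
deg(xkct) = 8; N(xkct) = {xqnw, ficz, zibz, zhdn, ihxg, nqkj, txdl, pukr}.
deg(v) = 8 for all v (|V|=17); strongly regular (17,8,3,4).
Distinct eigenvalues (to 3 d.p.): [8.0, 1.562, -2.562].
Lovász: ϑ = −17(-sqrt(17)/2 - 1/2)/(8+-(-sqrt(17)/2 - 1/2)) = sqrt(17).
ϑ(G) ≈ 4.1231.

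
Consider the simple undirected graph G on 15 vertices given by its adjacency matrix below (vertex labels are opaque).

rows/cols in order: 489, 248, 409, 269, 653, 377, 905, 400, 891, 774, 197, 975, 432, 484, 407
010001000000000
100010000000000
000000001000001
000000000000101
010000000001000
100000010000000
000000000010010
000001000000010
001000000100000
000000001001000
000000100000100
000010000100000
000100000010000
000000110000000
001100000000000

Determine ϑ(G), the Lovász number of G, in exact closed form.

Vertex 409 has 2 neighbors: 891, 407.
Vertex 197 has 2 neighbors: 905, 432.
deg(269) = 2; N(269) = {432, 407}.
deg(975) = 2; N(975) = {653, 774}.
G on 15 vertices is 2-regular; a single 15-cycle (edge-transitive).
Distinct eigenvalues (to 5 d.p.): [2.0, 1.82709, 1.33826, 0.61803, -0.20906, -1.0, -1.61803, -1.9563].
λ_max=2, λ_min=-2*cos(pi/15); ϑ = −15·λ_min/(λ_max−λ_min) = 15*cos(pi/15)/(cos(pi/15) + 1).
Numerically 7.41715.
7 ≤ 15*cos(pi/15)/(cos(pi/15) + 1) ≤ 8: both strict.

15*cos(pi/15)/(cos(pi/15) + 1)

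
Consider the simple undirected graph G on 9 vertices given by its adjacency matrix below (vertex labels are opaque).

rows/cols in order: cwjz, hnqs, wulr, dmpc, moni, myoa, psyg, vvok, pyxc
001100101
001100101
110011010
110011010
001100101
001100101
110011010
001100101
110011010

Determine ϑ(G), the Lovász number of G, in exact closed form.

5

Vertex moni has 4 neighbors: wulr, dmpc, psyg, pyxc.
Vertex vvok has 4 neighbors: wulr, dmpc, psyg, pyxc.
deg(cwjz) = 4; N(cwjz) = {wulr, dmpc, psyg, pyxc}.
deg(myoa) = 4; N(myoa) = {wulr, dmpc, psyg, pyxc}.
Complete 2-partite, parts [5, 4]: perfect, ϑ = α = 5.
Numerically 5.0000.
Lovász sandwich 5 ≤ 5 ≤ 5: collapsed.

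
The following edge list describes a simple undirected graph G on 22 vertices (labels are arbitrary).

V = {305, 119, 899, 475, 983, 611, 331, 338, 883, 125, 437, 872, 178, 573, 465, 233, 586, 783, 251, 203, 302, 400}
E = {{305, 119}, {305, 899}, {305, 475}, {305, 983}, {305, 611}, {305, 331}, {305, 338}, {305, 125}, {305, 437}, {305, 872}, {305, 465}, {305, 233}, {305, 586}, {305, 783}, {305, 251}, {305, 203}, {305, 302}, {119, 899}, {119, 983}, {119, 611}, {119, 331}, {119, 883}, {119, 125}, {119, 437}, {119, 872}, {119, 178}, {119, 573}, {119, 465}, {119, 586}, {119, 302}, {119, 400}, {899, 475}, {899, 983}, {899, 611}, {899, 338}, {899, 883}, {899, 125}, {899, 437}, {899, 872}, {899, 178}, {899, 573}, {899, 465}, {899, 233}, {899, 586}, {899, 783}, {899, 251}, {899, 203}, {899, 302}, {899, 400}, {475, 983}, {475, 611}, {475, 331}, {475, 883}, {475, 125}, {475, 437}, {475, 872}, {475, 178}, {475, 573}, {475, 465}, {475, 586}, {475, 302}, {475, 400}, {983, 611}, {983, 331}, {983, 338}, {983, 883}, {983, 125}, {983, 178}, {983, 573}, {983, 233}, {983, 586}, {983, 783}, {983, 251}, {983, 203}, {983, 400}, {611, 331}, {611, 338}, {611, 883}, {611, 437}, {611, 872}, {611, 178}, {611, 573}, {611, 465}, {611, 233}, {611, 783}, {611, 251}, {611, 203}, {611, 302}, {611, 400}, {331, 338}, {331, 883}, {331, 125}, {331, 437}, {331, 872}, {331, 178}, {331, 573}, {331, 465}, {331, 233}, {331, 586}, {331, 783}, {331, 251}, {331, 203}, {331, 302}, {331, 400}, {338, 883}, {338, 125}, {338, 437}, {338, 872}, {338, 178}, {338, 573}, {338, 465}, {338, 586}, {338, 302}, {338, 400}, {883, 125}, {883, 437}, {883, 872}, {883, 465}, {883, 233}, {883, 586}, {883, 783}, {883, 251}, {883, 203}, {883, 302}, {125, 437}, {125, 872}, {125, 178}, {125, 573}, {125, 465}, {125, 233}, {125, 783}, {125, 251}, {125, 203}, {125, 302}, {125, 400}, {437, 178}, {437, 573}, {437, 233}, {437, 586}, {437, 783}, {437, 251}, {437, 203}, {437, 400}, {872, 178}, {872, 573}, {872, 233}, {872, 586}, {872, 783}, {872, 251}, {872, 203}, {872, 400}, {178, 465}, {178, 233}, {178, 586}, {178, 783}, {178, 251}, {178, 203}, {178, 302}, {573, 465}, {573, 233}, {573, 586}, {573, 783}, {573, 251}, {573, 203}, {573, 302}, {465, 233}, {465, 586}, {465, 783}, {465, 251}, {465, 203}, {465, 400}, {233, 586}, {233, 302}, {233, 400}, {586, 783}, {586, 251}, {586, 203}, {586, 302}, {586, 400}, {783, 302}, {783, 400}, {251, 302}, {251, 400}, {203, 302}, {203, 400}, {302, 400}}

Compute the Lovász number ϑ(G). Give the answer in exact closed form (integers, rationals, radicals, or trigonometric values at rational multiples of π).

7

deg(883) = 17; N(883) = {119, 899, 475, 983, 611, 331, 338, 125, 437, 872, 465, 233, 586, 783, 251, 203, 302}.
N(783) = {305, 899, 983, 611, 331, 883, 125, 437, 872, 178, 573, 465, 586, 302, 400}, |N(783)| = 15.
N(400) = {119, 899, 475, 983, 611, 331, 338, 125, 437, 872, 465, 233, 586, 783, 251, 203, 302}, |N(400)| = 17.
Vertex 119 has 15 neighbors: 305, 899, 983, 611, 331, 883, 125, 437, 872, 178, 573, 465, 586, 302, 400.
5 parts of sizes [7, 5, 5, 3, 2]; α(G) = 7 = ϑ (perfect).
ϑ(G) ≈ 7.00000.
Lovász sandwich 7 ≤ 7 ≤ 7: collapsed.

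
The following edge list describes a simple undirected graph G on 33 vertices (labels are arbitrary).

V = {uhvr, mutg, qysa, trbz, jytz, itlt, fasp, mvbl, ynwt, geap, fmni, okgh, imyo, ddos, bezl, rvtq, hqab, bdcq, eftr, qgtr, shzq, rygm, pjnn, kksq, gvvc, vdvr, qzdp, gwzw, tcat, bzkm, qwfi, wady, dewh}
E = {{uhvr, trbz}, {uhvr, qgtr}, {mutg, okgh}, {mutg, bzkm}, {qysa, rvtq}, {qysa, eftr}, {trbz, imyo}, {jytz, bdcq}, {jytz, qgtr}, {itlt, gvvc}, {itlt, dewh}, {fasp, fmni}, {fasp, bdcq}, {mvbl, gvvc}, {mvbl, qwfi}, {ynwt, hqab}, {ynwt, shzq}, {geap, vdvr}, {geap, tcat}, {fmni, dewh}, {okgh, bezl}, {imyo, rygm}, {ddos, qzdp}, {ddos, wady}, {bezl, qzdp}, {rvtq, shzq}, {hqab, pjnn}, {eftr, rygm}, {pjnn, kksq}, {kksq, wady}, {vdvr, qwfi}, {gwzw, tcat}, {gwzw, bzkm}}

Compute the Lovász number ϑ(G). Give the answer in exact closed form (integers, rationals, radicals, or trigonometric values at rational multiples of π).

33*cos(pi/33)/(cos(pi/33) + 1)

deg(pjnn) = 2; N(pjnn) = {hqab, kksq}.
Vertex rygm has 2 neighbors: imyo, eftr.
Vertex uhvr has 2 neighbors: trbz, qgtr.
N(qzdp) = {ddos, bezl}, |N(qzdp)| = 2.
Regular of degree 2 on 33 vertices: connected 2-regular on 33 ⇒ C_{33}.
spec(A) ≈ [2.0, 1.96386, 1.85674, 1.68251, 1.44747, 1.16011, 0.83083, 0.47152, 0.09516, -0.28463, -0.65414, -1.0, -1.30972, -1.57211, -1.77767, -1.91899, -1.99094] (distinct, 5 d.p.).
Lovász (edge-transitive): ϑ = −33·(-2*cos(pi/33))/((2)−(-2*cos(pi/33))) = 33*cos(pi/33)/(cos(pi/33) + 1).
ϑ(G) ≈ 16.462559.
Check 16 ≤ 33*cos(pi/33)/(cos(pi/33) + 1) ≤ 17: both strict.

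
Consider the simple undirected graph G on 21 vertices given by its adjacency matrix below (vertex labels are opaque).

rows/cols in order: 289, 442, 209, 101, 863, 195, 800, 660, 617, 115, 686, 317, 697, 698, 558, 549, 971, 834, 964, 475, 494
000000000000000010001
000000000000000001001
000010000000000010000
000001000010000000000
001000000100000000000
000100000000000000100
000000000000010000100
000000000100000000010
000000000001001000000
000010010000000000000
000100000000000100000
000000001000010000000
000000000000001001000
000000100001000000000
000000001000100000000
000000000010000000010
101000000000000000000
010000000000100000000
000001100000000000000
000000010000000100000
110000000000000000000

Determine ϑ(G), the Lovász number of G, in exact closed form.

21*cos(pi/21)/(cos(pi/21) + 1)

deg(442) = 2; N(442) = {834, 494}.
Vertex 834 has 2 neighbors: 442, 697.
N(494) = {289, 442}, |N(494)| = 2.
N(698) = {800, 317}, |N(698)| = 2.
2-regular, N=21; this is C_{21}, the 21-cycle.
A has 11 distinct eigenvalues ≈ [2.0, 1.911, 1.652, 1.247, 0.731, 0.149, -0.445, -1.0, -1.466, -1.802, -1.978].
ϑ = −N·λ_min/(λ_max−λ_min) = −21·(-2*cos(pi/21))/(2−(-2*cos(pi/21))) = 21*cos(pi/21)/(cos(pi/21) + 1).
Numerically 10.44103.
Lovász sandwich 10 ≤ 21*cos(pi/21)/(cos(pi/21) + 1) ≤ 11: both strict.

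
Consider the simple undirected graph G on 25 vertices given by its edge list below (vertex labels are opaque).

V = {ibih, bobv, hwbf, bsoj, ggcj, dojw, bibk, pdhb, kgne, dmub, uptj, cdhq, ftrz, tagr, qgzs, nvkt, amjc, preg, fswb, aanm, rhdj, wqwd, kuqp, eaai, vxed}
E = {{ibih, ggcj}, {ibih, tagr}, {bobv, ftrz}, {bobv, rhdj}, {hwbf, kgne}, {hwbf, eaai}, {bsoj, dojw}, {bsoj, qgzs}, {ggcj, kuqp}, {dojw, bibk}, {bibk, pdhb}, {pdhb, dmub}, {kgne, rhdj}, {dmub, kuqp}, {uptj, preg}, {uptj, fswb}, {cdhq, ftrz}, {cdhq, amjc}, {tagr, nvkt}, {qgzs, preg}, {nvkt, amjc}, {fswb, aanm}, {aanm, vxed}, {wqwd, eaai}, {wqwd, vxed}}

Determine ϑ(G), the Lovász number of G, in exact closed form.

25*cos(pi/25)/(cos(pi/25) + 1)

Vertex wqwd has 2 neighbors: eaai, vxed.
deg(dojw) = 2; N(dojw) = {bsoj, bibk}.
Vertex kuqp has 2 neighbors: ggcj, dmub.
deg(aanm) = 2; N(aanm) = {fswb, vxed}.
deg(v) = 2 for all v (|V|=25); a single 25-cycle (edge-transitive).
Distinct eigenvalues (to 5 d.p.): [2.0, 1.93717, 1.75261, 1.45794, 1.07165, 0.61803, 0.12558, -0.37476, -0.85156, -1.27485, -1.61803, -1.85955, -1.98423].
−25·(-2*cos(pi/25)) / ((2)−(-2*cos(pi/25))) = 25*cos(pi/25)/(cos(pi/25) + 1) = ϑ(G).
≈ 12.4505218 (to 7 d.p.).
Sandwich: α(G)=12 ≤ ϑ(G)=25*cos(pi/25)/(cos(pi/25) + 1) ≤ χ(Ḡ)=13 (both strict).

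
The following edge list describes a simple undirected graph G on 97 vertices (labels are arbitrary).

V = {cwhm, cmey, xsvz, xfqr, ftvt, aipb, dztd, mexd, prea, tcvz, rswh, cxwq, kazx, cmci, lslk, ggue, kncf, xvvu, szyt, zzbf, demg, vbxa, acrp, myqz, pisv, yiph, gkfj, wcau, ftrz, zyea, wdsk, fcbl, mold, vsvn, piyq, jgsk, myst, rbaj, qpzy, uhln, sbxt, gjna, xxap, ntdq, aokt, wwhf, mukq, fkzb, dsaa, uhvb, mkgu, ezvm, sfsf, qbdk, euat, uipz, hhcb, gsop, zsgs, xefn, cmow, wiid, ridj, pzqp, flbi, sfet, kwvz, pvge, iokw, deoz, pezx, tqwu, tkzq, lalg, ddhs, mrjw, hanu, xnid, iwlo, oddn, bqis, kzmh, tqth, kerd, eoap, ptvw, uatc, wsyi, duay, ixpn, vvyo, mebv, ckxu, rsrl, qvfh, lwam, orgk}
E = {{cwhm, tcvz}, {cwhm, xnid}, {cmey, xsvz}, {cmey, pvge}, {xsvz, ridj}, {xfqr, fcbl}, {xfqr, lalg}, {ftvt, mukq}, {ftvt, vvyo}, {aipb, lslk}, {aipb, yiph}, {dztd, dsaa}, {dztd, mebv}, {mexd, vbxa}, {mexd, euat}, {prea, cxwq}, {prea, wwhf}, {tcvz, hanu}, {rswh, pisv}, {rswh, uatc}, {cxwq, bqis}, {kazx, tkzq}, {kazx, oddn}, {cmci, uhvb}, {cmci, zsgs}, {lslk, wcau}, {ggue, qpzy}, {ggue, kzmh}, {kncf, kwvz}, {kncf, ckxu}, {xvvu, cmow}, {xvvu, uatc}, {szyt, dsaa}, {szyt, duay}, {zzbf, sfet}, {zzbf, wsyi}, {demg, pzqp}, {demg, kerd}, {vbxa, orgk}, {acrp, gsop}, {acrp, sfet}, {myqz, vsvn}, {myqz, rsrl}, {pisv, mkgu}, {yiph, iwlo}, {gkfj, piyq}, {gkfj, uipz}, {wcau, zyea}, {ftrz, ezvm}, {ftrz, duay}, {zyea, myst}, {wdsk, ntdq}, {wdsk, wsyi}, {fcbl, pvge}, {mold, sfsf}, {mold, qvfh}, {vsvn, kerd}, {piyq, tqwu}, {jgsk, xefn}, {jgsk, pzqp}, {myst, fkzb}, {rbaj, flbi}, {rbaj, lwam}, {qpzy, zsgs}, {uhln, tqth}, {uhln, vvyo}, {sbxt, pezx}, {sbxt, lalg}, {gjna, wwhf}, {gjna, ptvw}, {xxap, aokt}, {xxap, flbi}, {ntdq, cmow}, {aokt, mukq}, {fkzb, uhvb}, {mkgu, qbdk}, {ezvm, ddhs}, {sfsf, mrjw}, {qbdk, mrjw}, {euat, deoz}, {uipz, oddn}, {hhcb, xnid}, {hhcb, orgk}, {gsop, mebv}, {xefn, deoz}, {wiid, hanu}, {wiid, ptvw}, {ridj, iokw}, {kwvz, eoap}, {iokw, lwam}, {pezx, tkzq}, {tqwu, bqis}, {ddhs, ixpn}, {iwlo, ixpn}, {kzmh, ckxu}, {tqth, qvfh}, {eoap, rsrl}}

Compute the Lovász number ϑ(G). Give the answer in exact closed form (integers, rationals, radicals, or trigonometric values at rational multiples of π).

97*cos(pi/97)/(cos(pi/97) + 1)

N(mrjw) = {sfsf, qbdk}, |N(mrjw)| = 2.
Vertex wdsk has 2 neighbors: ntdq, wsyi.
deg(demg) = 2; N(demg) = {pzqp, kerd}.
deg(xefn) = 2; N(xefn) = {jgsk, deoz}.
Regular of degree 2 on 97 vertices: connected 2-regular on 97 ⇒ C_{97}.
spec(A) ≈ [2.0, 1.996, 1.983, 1.962, 1.933, 1.896, 1.851, 1.798, 1.737, 1.67, 1.595, 1.513, 1.426, 1.332, 1.232, 1.128, 1.019, 0.905, 0.788, 0.667, 0.544, 0.418, 0.29, 0.162, 0.032, -0.097, -0.226, -0.354, -0.481, -0.606, -0.728, -0.847, -0.962, -1.074, -1.181, -1.283, -1.379, -1.47, -1.555, -1.633, -1.704, -1.769, -1.825, -1.874, -1.916, -1.949, -1.974, -1.991, -1.999] (distinct, 3 d.p.).
−97·(-2*cos(pi/97)) / ((2)−(-2*cos(pi/97))) = 97*cos(pi/97)/(cos(pi/97) + 1) = ϑ(G).
ϑ(G) ≈ 48.4872792.
Sandwich: α(G)=48 ≤ ϑ(G)=97*cos(pi/97)/(cos(pi/97) + 1) ≤ χ(Ḡ)=49 (both strict).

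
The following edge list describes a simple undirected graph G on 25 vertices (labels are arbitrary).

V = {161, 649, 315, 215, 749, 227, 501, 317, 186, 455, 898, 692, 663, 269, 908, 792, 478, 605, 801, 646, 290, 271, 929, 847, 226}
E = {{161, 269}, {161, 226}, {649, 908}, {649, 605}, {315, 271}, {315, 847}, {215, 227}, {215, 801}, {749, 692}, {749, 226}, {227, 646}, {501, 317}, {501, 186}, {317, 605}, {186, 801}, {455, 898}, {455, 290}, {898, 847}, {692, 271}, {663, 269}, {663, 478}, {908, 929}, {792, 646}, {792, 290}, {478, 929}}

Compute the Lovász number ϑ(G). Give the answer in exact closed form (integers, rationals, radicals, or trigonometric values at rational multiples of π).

25*cos(pi/25)/(cos(pi/25) + 1)

deg(646) = 2; N(646) = {227, 792}.
Vertex 315 has 2 neighbors: 271, 847.
deg(649) = 2; N(649) = {908, 605}.
Vertex 455 has 2 neighbors: 898, 290.
Every vertex has degree 2 (N=25); connected 2-regular on 25 ⇒ C_{25}.
A has 13 distinct eigenvalues ≈ [2.0, 1.937, 1.753, 1.458, 1.072, 0.618, 0.126, -0.375, -0.852, -1.275, -1.618, -1.86, -1.984].
With N=25: ϑ(G) = 25·(-(-1)*2*cos(pi/25))/(2−(-2*cos(pi/25))) = 25*cos(pi/25)/(cos(pi/25) + 1).
ϑ(G) ≈ 12.45052.
Lovász sandwich 12 ≤ 25*cos(pi/25)/(cos(pi/25) + 1) ≤ 13: both strict.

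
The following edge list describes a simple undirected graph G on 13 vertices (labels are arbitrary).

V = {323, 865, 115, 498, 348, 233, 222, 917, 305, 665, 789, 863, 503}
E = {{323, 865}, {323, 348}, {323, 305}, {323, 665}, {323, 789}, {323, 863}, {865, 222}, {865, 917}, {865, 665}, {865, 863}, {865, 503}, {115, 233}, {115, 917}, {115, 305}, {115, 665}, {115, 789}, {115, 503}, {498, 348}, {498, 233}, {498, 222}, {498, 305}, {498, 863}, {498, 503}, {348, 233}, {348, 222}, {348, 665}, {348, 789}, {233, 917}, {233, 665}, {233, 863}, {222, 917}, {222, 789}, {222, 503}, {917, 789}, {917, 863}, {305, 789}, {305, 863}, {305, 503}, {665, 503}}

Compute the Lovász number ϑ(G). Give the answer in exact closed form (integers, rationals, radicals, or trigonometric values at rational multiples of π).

N(498) = {348, 233, 222, 305, 863, 503}, |N(498)| = 6.
Vertex 789 has 6 neighbors: 323, 115, 348, 222, 917, 305.
Vertex 503 has 6 neighbors: 865, 115, 498, 222, 305, 665.
Vertex 917 has 6 neighbors: 865, 115, 233, 222, 789, 863.
6-regular, N=13; strongly regular (13,6,2,3).
A has 3 distinct eigenvalues ≈ [6.0, 1.30278, -2.30278].
−13·(-sqrt(13)/2 - 1/2) / ((6)−(-sqrt(13)/2 - 1/2)) = sqrt(13) = ϑ(G).
≈ 3.6055513 (to 7 d.p.).

sqrt(13)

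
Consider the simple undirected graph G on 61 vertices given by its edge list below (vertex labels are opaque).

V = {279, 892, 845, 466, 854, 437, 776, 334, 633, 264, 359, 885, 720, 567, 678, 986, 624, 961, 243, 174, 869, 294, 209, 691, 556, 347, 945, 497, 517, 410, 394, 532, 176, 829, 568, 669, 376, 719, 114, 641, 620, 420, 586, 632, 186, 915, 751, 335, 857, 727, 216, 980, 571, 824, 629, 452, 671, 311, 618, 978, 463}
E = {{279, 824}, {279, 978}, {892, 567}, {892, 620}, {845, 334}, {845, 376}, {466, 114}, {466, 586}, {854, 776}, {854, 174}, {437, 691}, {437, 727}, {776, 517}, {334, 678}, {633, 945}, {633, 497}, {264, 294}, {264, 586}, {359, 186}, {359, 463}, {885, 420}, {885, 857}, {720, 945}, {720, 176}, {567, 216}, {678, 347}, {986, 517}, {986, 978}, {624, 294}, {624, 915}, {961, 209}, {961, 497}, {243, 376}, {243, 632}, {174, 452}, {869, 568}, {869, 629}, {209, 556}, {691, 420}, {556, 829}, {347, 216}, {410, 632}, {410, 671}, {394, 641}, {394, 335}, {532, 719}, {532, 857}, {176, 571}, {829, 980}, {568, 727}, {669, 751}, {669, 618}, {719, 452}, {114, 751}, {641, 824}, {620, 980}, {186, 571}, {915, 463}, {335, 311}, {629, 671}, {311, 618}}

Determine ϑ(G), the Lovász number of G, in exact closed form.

61*cos(pi/61)/(cos(pi/61) + 1)

N(568) = {869, 727}, |N(568)| = 2.
deg(466) = 2; N(466) = {114, 586}.
deg(727) = 2; N(727) = {437, 568}.
deg(980) = 2; N(980) = {829, 620}.
Every vertex has degree 2 (N=61); connected 2-regular on 61 ⇒ C_{61}.
Distinct eigenvalues (to 5 d.p.): [2.0, 1.9894, 1.95771, 1.90527, 1.83263, 1.74057, 1.63006, 1.50226, 1.35855, 1.20043, 1.02959, 0.84783, 0.65708, 0.45938, 0.2568, 0.0515, -0.15435, -0.35856, -0.55897, -0.75346, -0.93995, -1.11649, -1.28119, -1.4323, -1.56824, -1.68755, -1.78897, -1.87143, -1.93406, -1.97618, -1.99735].
−61·(-2*cos(pi/61)) / ((2)−(-2*cos(pi/61))) = 61*cos(pi/61)/(cos(pi/61) + 1) = ϑ(G).
≈ 30.4797665 (to 7 d.p.).
Lovász sandwich 30 ≤ 61*cos(pi/61)/(cos(pi/61) + 1) ≤ 31: both strict.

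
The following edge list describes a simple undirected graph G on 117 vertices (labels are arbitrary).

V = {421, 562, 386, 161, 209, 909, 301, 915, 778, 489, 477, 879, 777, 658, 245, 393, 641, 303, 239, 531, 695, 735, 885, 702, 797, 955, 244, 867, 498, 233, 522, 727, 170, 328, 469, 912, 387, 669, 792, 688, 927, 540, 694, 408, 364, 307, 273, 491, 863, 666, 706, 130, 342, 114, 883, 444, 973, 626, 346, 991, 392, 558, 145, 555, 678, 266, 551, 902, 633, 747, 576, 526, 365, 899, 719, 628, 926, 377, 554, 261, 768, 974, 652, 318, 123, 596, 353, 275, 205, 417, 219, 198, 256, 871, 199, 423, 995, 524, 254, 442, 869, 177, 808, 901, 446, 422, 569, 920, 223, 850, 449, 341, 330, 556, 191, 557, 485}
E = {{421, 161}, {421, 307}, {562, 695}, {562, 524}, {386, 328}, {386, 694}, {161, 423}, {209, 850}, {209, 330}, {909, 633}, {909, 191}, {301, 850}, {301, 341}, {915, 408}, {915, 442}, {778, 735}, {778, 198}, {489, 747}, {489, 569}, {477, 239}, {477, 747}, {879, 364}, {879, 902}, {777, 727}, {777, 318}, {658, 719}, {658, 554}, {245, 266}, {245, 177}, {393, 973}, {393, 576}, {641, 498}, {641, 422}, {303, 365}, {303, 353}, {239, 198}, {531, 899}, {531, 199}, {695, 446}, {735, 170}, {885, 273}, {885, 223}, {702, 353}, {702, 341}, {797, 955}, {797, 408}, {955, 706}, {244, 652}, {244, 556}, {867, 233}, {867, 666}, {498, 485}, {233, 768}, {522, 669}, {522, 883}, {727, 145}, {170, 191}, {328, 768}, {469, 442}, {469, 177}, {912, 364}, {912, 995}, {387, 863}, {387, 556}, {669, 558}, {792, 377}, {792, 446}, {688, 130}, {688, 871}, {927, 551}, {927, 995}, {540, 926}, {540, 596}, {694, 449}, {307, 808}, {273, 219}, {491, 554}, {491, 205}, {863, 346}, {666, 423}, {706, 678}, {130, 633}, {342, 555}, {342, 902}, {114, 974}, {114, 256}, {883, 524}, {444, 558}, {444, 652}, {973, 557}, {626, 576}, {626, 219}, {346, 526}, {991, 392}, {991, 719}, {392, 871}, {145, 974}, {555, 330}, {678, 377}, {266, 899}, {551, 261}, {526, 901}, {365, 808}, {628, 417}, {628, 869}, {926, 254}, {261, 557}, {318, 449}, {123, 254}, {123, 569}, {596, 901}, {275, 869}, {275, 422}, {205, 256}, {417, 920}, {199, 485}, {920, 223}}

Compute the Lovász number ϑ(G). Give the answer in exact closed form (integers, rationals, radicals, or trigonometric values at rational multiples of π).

117*cos(pi/117)/(cos(pi/117) + 1)

deg(526) = 2; N(526) = {346, 901}.
deg(417) = 2; N(417) = {628, 920}.
Vertex 408 has 2 neighbors: 915, 797.
N(446) = {695, 792}, |N(446)| = 2.
2-regular, N=117; the odd cycle C_{117}.
Distinct eigenvalues (to 3 d.p.): [2.0, 1.997, 1.988, 1.974, 1.954, 1.928, 1.897, 1.86, 1.818, 1.771, 1.718, 1.661, 1.599, 1.532, 1.461, 1.385, 1.306, 1.223, 1.136, 1.046, 0.953, 0.857, 0.759, 0.659, 0.556, 0.453, 0.347, 0.241, 0.134, 0.027, -0.081, -0.188, -0.294, -0.4, -0.505, -0.608, -0.709, -0.809, -0.906, -1.0, -1.092, -1.18, -1.265, -1.346, -1.424, -1.497, -1.566, -1.631, -1.69, -1.745, -1.795, -1.84, -1.879, -1.913, -1.942, -1.965, -1.982, -1.994, -1.999].
λ_max=2, λ_min=-2*cos(pi/117); ϑ = −117·λ_min/(λ_max−λ_min) = 117*cos(pi/117)/(cos(pi/117) + 1).
≈ 58.489454 (to 6 d.p.).
Check 58 ≤ 117*cos(pi/117)/(cos(pi/117) + 1) ≤ 59: both strict.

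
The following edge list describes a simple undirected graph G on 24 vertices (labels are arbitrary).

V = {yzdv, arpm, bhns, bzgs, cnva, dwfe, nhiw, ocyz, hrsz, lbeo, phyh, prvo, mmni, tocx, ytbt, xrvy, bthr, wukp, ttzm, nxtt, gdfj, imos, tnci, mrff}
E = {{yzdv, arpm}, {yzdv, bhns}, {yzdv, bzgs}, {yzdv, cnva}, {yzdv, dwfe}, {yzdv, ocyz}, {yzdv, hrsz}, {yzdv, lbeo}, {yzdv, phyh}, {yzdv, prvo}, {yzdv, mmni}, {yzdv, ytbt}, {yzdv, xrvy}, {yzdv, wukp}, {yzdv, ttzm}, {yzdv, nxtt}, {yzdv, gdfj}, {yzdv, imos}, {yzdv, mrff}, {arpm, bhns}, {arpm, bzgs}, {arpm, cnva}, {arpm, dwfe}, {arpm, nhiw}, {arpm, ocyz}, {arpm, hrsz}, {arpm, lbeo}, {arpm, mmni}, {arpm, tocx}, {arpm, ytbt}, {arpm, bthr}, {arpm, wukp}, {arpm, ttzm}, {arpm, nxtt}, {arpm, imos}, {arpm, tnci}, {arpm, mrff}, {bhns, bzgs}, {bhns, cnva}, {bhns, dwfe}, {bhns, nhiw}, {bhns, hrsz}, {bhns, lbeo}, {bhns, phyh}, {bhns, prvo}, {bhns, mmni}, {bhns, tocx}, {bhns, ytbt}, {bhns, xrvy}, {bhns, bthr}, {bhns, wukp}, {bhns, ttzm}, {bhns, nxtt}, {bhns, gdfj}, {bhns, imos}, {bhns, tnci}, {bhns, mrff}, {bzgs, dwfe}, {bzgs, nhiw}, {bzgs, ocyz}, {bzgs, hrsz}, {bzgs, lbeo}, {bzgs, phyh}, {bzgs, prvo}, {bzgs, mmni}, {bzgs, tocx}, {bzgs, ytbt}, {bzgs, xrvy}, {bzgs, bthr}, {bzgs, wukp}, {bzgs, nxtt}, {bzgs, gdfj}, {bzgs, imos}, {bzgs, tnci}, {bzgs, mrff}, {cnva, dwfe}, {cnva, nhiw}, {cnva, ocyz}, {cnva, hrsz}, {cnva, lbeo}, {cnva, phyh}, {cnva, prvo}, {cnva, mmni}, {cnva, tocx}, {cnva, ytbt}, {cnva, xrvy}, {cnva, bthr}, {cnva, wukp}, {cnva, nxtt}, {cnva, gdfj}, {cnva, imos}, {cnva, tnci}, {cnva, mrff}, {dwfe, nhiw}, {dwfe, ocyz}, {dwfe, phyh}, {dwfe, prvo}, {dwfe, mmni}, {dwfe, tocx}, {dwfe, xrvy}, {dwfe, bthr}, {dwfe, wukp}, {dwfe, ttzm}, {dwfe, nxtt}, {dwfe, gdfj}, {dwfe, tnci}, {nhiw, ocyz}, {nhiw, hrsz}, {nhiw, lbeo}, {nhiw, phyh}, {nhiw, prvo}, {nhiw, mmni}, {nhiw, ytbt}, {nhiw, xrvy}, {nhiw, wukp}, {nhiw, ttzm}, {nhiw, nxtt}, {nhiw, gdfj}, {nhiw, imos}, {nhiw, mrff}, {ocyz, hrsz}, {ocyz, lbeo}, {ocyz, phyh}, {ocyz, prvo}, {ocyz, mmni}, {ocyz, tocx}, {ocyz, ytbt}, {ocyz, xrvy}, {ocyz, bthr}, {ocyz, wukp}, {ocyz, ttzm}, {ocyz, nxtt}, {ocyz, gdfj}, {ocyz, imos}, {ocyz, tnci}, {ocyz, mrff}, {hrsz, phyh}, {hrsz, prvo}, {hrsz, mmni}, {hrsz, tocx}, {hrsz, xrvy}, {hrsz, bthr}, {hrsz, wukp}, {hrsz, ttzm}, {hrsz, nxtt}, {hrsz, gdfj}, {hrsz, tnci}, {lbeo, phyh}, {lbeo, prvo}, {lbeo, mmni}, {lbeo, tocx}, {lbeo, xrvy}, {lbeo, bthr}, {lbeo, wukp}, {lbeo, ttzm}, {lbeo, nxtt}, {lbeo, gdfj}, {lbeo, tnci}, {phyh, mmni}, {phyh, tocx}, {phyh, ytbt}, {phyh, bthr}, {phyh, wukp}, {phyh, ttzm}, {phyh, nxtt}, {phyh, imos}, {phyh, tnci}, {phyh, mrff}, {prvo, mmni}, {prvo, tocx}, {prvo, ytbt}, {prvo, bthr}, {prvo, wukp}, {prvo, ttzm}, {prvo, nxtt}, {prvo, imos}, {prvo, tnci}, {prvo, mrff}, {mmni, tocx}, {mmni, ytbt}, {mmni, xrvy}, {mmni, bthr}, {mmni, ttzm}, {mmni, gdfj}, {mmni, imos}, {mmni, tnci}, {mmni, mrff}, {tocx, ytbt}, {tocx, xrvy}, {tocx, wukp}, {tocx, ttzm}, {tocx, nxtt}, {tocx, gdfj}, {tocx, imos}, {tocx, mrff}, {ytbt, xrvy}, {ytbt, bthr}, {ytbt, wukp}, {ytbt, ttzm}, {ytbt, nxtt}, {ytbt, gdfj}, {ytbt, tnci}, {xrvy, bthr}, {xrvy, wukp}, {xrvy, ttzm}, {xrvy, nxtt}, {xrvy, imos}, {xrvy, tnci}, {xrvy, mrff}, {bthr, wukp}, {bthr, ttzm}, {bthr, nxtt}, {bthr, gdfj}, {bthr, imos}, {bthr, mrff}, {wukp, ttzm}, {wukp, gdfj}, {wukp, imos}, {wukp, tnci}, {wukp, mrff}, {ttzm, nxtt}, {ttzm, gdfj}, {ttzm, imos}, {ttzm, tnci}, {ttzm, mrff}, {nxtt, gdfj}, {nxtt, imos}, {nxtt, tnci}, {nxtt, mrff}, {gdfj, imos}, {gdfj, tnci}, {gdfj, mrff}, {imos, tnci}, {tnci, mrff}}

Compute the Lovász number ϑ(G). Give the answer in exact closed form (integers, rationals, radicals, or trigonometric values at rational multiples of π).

deg(nhiw) = 19; N(nhiw) = {arpm, bhns, bzgs, cnva, dwfe, ocyz, hrsz, lbeo, phyh, prvo, mmni, ytbt, xrvy, wukp, ttzm, nxtt, gdfj, imos, mrff}.
deg(ttzm) = 21; N(ttzm) = {yzdv, arpm, bhns, dwfe, nhiw, ocyz, hrsz, lbeo, phyh, prvo, mmni, tocx, ytbt, xrvy, bthr, wukp, nxtt, gdfj, imos, tnci, mrff}.
deg(imos) = 18; N(imos) = {yzdv, arpm, bhns, bzgs, cnva, nhiw, ocyz, phyh, prvo, mmni, tocx, xrvy, bthr, wukp, ttzm, nxtt, gdfj, tnci}.
deg(ytbt) = 18; N(ytbt) = {yzdv, arpm, bhns, bzgs, cnva, nhiw, ocyz, phyh, prvo, mmni, tocx, xrvy, bthr, wukp, ttzm, nxtt, gdfj, tnci}.
6 parts of sizes [6, 5, 5, 3, 3, 2]; α(G) = 6 = ϑ (perfect).
≈ 6.000000000 (to 9 d.p.).
Check 6 ≤ 6 ≤ 6: collapsed.

6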